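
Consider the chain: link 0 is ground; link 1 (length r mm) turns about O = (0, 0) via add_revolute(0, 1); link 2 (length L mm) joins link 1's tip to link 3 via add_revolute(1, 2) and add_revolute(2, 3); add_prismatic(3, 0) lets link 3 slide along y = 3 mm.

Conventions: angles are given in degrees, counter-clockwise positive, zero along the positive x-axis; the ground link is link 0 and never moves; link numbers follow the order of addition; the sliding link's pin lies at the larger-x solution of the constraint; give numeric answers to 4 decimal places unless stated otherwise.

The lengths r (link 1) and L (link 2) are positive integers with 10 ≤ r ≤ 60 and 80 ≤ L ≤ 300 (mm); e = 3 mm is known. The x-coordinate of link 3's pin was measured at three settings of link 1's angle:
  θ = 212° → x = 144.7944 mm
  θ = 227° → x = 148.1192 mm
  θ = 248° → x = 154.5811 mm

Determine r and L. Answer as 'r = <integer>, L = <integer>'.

constraint per measurement: (x − r cos θ)² + (r sin θ − e)² = L²
subtracting the θ₁ and θ₂ equations cancels the r² and L² terms:
r = (x₁² − x₂²) / (2[(x₁cos θ₁ + e sin θ₁) − (x₂cos θ₂ + e sin θ₂)]) = 23.0000 → r = 23
L² = (x₁ − r cos θ₁)² + (r sin θ₁ − e)² = 27225.0074 → L = 165.0000 → L = 165
check at θ₃=248°: x = 154.5811 (printed 154.5811) ✓

r = 23, L = 165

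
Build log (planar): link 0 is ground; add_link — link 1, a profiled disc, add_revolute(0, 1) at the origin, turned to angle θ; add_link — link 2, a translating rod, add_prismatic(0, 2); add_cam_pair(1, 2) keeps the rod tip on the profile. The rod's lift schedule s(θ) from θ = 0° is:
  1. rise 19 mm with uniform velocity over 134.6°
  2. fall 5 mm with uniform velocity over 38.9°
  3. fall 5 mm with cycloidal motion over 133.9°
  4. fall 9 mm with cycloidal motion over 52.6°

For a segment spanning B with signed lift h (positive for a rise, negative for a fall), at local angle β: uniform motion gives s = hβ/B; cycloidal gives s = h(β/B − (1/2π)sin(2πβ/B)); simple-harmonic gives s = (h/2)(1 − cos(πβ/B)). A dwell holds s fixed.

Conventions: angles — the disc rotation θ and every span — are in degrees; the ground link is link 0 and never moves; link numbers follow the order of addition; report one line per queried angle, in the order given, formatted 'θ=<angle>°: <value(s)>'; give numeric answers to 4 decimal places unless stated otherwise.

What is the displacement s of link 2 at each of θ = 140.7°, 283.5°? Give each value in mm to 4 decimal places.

seg 1 [0°–134.6°] uniform, h=19: full span → s += 19 → s = 19.0000
seg 2 [134.6°–173.5°] uniform, h=-5: θ=140.7° here. β=6.1, B=38.9. -5·6.1/38.9 = -0.7841 → s = 18.2159
seg 2 [134.6°–173.5°] uniform, h=-5: full span → s += -5 → s = 14.0000
seg 3 [173.5°–307.4°] cycloidal, h=-5: θ=283.5° here. β=110, B=133.9. -5·(0.8215 − sin(2π·0.8215)/(2π)) = -4.8243 → s = 9.1757

θ=140.7°: 18.2159
θ=283.5°: 9.1757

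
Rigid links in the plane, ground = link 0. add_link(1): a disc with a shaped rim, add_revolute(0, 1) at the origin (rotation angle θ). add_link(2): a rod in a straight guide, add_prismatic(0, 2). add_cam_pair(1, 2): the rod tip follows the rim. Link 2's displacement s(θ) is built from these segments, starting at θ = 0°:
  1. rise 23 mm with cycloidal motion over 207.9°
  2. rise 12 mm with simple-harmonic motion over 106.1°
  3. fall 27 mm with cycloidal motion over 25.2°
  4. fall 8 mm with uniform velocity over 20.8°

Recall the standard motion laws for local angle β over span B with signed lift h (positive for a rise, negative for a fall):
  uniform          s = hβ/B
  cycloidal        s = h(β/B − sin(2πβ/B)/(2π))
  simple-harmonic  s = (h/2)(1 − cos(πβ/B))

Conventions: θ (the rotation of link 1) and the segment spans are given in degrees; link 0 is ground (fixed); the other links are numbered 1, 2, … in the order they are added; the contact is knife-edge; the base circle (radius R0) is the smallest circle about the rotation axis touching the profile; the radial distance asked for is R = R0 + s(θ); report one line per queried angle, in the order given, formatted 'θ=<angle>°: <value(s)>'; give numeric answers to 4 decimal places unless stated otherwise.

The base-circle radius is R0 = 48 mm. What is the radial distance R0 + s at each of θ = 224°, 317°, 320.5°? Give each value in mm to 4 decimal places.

segment 1 (0° to 207.9°, cycloidal, h = 23) is passed completely: s = 0.0000 + (23) = 23.0000
θ = 224° falls in segment 2 (207.9° to 314°, simple-harmonic, h = 12): β = 224 − 207.9 = 16.1°, B = 106.1°; Δs = 12/2·(1 − cos(π·0.1517)) = 0.6690; s = 23.0000 + 0.6690 = 23.6690
segment 2 (207.9° to 314°, simple-harmonic, h = 12) is passed completely: s = 23.0000 + (12) = 35.0000
θ = 317° falls in segment 3 (314° to 339.2°, cycloidal, h = -27): β = 317 − 314 = 3°, B = 25.2°; Δs = -27·(0.1190 − sin(2π·0.1190)/(2π)) = -0.2915; s = 35.0000 − 0.2915 = 34.7085
θ = 320.5° falls in segment 3 (314° to 339.2°, cycloidal, h = -27): β = 320.5 − 314 = 6.5°, B = 25.2°; Δs = -27·(0.2579 − sin(2π·0.2579)/(2π)) = -2.6724; s = 35.0000 − 2.6724 = 32.3276
θ=224°: R = R0 + s = 48 + 23.6690 = 71.6690
θ=317°: R = R0 + s = 48 + 34.7085 = 82.7085
θ=320.5°: R = R0 + s = 48 + 32.3276 = 80.3276

θ=224°: 71.6690
θ=317°: 82.7085
θ=320.5°: 80.3276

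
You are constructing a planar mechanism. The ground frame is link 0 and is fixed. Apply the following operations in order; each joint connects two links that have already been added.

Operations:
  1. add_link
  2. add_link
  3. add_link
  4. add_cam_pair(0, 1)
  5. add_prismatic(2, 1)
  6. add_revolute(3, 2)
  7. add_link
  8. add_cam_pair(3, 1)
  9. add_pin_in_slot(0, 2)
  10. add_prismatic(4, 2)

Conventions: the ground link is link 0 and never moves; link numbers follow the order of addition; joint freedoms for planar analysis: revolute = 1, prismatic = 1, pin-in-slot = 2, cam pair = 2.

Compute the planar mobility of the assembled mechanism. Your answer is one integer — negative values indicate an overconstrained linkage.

L=1 J1=0 J2=0
add link → L=2 J1=0 J2=0
add link → L=3 J1=0 J2=0
add link → L=4 J1=0 J2=0
C@0,1 dof=2 J2 → L=4 J1=0 J2=1
P@2,1 dof=1 J1 → L=4 J1=1 J2=1
R@3,2 dof=1 J1 → L=4 J1=2 J2=1
add link → L=5 J1=2 J2=1
C@3,1 dof=2 J2 → L=5 J1=2 J2=2
PS@0,2 dof=2 J2 → L=5 J1=2 J2=3
P@4,2 dof=1 J1 → L=5 J1=3 J2=3
M=3(L−1)−2J1−J2=3·4−2·3−3=3

M = 3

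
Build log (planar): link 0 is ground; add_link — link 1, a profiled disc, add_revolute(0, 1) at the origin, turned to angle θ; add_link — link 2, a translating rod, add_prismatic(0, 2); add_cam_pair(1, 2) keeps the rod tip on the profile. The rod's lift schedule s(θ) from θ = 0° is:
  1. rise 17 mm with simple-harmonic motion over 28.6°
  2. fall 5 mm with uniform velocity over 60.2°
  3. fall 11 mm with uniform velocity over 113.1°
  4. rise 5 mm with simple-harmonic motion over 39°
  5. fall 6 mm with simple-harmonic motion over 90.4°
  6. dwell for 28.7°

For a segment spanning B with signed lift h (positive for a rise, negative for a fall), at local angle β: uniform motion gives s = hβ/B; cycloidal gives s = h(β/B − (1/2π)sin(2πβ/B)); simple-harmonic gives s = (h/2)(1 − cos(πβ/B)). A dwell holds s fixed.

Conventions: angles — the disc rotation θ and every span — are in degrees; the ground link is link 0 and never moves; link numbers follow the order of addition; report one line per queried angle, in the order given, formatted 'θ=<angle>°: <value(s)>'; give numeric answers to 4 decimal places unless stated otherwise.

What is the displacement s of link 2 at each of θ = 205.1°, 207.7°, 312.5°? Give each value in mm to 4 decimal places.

seg 1 [0°–28.6°] simple-harmonic, h=17: full span → s += 17 → s = 17.0000
seg 2 [28.6°–88.8°] uniform, h=-5: full span → s += -5 → s = 12.0000
seg 3 [88.8°–201.9°] uniform, h=-11: full span → s += -11 → s = 1.0000
seg 4 [201.9°–240.9°] simple-harmonic, h=5: θ=205.1° here. β=3.2, B=39. 5/2·(1 − cos(π·0.0821)) = 0.0826 → s = 1.0826
seg 4 [201.9°–240.9°] simple-harmonic, h=5: θ=207.7° here. β=5.8, B=39. 5/2·(1 − cos(π·0.1487)) = 0.2679 → s = 1.2679
seg 4 [201.9°–240.9°] simple-harmonic, h=5: full span → s += 5 → s = 6.0000
seg 5 [240.9°–331.3°] simple-harmonic, h=-6: θ=312.5° here. β=71.6, B=90.4. -6/2·(1 − cos(π·0.7920)) = -5.3822 → s = 0.6178

θ=205.1°: 1.0826
θ=207.7°: 1.2679
θ=312.5°: 0.6178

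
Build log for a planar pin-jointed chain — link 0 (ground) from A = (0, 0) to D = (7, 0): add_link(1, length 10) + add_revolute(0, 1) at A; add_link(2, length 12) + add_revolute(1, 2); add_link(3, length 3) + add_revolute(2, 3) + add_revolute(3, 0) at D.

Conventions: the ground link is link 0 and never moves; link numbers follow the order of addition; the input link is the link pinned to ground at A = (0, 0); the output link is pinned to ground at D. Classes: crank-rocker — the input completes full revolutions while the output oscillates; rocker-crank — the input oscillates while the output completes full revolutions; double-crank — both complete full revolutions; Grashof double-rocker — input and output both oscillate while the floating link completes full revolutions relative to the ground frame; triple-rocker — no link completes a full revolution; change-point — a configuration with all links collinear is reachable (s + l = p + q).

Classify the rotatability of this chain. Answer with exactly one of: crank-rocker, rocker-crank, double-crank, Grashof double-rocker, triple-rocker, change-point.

lengths: ground=7, input=10, coupler=12, output=3
sorted: s=3 (shortest), l=12 (longest), p+q=17
s + l = 15 vs p + q = 17
s + l < p + q (Grashof) with shortest = output link → rocker-crank

rocker-crank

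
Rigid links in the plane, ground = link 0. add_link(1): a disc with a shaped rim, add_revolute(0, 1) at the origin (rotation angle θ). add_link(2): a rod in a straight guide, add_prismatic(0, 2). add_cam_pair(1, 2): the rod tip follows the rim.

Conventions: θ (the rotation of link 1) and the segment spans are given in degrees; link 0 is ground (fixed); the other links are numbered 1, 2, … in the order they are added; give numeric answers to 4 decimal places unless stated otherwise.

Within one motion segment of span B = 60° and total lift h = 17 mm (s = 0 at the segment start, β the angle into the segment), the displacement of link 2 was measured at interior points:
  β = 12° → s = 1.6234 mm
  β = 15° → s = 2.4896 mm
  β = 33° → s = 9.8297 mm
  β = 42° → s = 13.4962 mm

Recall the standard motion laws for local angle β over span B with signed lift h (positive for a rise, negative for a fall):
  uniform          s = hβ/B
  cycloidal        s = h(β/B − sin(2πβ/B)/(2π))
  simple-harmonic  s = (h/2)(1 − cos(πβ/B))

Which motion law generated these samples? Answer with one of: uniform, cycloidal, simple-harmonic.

candidates at β/B = r: uniform s = h·r (linear in β); cycloidal s = h·(r − sin(2πr)/(2π)); simple-harmonic s = (h/2)(1 − cos(πr))
β=12°: printed 1.6234 | uniform 3.4000, cycloidal 0.8268, simple-harmonic 1.6234
β=15°: printed 2.4896 | uniform 4.2500, cycloidal 1.5444, simple-harmonic 2.4896
β=33°: printed 9.8297 | uniform 9.3500, cycloidal 10.1861, simple-harmonic 9.8297
β=42°: printed 13.4962 | uniform 11.9000, cycloidal 14.4732, simple-harmonic 13.4962
only one law matches every sample → simple-harmonic

simple-harmonic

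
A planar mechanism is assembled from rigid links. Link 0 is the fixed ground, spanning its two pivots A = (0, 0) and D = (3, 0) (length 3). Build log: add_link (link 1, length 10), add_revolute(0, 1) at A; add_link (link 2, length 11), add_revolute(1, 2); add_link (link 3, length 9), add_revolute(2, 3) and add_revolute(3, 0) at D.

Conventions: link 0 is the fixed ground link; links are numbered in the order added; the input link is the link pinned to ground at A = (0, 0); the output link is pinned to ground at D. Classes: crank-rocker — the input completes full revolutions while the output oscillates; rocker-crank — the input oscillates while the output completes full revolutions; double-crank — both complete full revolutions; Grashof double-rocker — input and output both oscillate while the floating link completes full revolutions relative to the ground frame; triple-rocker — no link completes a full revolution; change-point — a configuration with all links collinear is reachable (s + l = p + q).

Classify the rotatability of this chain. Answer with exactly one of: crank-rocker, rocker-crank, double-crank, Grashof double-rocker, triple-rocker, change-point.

lengths: ground=3, input=10, coupler=11, output=9
sorted: s=3 (shortest), l=11 (longest), p+q=19
s + l = 14 vs p + q = 19
s + l < p + q (Grashof) with shortest = ground link → double-crank

double-crank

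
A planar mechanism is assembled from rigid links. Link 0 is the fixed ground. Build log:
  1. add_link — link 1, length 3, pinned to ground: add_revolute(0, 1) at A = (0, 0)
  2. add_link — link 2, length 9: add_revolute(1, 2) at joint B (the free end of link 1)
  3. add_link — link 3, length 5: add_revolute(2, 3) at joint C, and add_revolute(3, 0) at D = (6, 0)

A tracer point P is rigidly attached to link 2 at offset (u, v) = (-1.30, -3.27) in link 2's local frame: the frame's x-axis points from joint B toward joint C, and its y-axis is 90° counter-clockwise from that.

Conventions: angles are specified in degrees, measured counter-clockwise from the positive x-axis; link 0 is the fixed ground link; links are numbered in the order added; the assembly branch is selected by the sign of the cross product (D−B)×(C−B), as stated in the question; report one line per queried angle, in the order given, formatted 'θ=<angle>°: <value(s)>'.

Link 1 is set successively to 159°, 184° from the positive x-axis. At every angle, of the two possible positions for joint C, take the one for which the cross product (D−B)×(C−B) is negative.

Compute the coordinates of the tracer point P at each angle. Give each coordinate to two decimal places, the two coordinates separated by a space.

A=(0,0), D=(6.00,0)
θ=159°: B = A + 3.00·(cos159°, sin159°) = (-2.8007, 1.0751)
θ=159°: |BD| = 8.8662
θ=159°: circle(B,9.00) ∩ circle(D,5.00): a=7.5912, h=4.8347
θ=159°:   candidates: C₊=(5.3207,4.9536) cross=42.865; C₋=(4.1481,-4.6444) cross=-42.865
θ=159°:   branch - wants cross < 0 → take C=(4.1481,-4.6444) (cross=-42.865)
θ=159°: ex = (C−B)/|BC| = (0.7721,-0.6355); ey = (0.6355,0.7721)
θ=159°: P = B + -1.30·ex + -3.27·ey = (-5.8826,-0.6235)
θ=184°: B = A + 3.00·(cos184°, sin184°) = (-2.9927, -0.2093)
θ=184°: |BD| = 8.9951
θ=184°: circle(B,9.00) ∩ circle(D,5.00): a=7.6104, h=4.8044
θ=184°:   candidates: C₊=(4.5038,4.7709) cross=43.216; C₋=(4.7274,-4.8353) cross=-43.216
θ=184°:   branch - wants cross < 0 → take C=(4.7274,-4.8353) (cross=-43.216)
θ=184°: ex = (C−B)/|BC| = (0.8578,-0.5140); ey = (0.5140,0.8578)
θ=184°: P = B + -1.30·ex + -3.27·ey = (-5.7886,-2.3460)

θ=159°: -5.88 -0.62
θ=184°: -5.79 -2.35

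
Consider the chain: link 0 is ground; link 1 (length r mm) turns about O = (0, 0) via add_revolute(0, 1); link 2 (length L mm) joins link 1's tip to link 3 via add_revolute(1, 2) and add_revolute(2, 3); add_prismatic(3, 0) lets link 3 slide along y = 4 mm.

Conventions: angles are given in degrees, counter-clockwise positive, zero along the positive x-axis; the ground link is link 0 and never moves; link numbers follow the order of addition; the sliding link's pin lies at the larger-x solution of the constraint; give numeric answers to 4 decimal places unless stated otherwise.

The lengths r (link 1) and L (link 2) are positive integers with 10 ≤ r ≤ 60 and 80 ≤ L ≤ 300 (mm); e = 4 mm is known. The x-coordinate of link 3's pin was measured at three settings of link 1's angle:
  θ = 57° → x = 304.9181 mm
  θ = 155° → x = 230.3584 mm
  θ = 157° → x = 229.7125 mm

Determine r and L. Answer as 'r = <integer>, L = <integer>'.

constraint per measurement: (x − r cos θ)² + (r sin θ − e)² = L²
subtracting the θ₁ and θ₂ equations cancels the r² and L² terms:
r = (x₁² − x₂²) / (2[(x₁cos θ₁ + e sin θ₁) − (x₂cos θ₂ + e sin θ₂)]) = 53.0000 → r = 53
L² = (x₁ − r cos θ₁)² + (r sin θ₁ − e)² = 77840.9996 → L = 279.0000 → L = 279
check at θ₃=157°: x = 229.7125 (printed 229.7125) ✓

r = 53, L = 279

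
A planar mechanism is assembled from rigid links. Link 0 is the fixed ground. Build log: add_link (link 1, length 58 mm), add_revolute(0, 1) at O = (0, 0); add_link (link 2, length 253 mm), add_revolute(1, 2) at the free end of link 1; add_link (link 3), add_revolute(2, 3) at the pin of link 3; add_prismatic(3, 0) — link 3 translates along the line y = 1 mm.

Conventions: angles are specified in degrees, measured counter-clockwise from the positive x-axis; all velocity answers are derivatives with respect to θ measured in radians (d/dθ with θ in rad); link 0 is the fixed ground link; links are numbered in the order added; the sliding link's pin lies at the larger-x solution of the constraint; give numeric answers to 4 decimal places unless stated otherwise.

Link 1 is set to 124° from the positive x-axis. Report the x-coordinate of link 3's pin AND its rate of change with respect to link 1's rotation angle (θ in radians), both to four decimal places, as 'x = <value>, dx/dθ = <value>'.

geometry: r = 58 mm, L = 253 mm, e = 1 mm
crank pin P = (r cos θ, r sin θ) = (-32.433188, 48.084179)
h = r sin θ − e = 48.084179 − 1 = 47.084179
x = r cos θ + √(L² − h²) = -32.433188 + 248.580128 = 216.146940
dx/dθ = −r sin θ − h·r cos θ/√(L² − h²) (θ in radians; h = 47.084179) = -41.940928

x = 216.1469, dx/dθ = -41.9409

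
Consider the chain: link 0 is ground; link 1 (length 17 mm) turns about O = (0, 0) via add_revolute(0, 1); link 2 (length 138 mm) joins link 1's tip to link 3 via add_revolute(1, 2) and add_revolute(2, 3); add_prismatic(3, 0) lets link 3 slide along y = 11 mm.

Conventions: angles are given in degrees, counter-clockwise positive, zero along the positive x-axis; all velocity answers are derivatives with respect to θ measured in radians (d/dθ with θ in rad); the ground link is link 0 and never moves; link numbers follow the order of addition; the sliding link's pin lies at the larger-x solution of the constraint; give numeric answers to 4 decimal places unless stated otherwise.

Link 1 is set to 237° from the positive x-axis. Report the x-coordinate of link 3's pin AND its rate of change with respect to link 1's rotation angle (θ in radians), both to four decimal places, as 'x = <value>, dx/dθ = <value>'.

geometry: r = 17 mm, L = 138 mm, e = 11 mm
crank pin P = (r cos θ, r sin θ) = (-9.258864, -14.257400)
h = r sin θ − e = -14.257400 − 11 = -25.257400
x = r cos θ + √(L² − h²) = -9.258864 + 135.668949 = 126.410086
dx/dθ = −r sin θ − h·r cos θ/√(L² − h²) (θ in radians; h = -25.257400) = 12.533683

x = 126.4101, dx/dθ = 12.5337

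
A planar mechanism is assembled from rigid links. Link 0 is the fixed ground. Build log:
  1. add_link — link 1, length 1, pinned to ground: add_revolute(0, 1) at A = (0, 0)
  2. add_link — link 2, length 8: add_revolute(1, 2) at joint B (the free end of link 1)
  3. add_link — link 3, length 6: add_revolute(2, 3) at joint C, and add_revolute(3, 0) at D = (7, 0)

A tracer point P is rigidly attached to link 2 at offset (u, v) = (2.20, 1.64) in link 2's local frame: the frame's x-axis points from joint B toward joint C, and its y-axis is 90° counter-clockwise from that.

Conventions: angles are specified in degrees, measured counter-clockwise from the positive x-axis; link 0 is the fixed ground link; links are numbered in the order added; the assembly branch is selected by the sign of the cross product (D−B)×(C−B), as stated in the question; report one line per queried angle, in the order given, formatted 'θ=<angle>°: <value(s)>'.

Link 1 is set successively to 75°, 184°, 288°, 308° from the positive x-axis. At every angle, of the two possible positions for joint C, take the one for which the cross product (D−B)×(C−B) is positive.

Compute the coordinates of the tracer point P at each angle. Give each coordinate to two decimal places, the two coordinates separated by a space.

A=(0,0), D=(7.00,0)
θ=75°: B = A + 1.00·(cos75°, sin75°) = (0.2588, 0.9659)
θ=75°: |BD| = 6.8100
θ=75°: circle(B,8.00) ∩ circle(D,6.00): a=5.4608, h=5.8463
θ=75°:   candidates: C₊=(6.4937,5.9786) cross=39.814; C₋=(4.8352,-5.5959) cross=-39.814
θ=75°:   branch + wants cross > 0 → take C=(6.4937,5.9786) (cross=39.814)
θ=75°: ex = (C−B)/|BC| = (0.7794,0.6266); ey = (-0.6266,0.7794)
θ=75°: P = B + 2.20·ex + 1.64·ey = (0.9458,3.6226)
θ=184°: B = A + 1.00·(cos184°, sin184°) = (-0.9976, -0.0698)
θ=184°: |BD| = 7.9979
θ=184°: circle(B,8.00) ∩ circle(D,6.00): a=5.7494, h=5.5628
θ=184°:   candidates: C₊=(4.7031,5.5429) cross=44.490; C₋=(4.8001,-5.5822) cross=-44.490
θ=184°:   branch + wants cross > 0 → take C=(4.7031,5.5429) (cross=44.490)
θ=184°: ex = (C−B)/|BC| = (0.7126,0.7016); ey = (-0.7016,0.7126)
θ=184°: P = B + 2.20·ex + 1.64·ey = (-0.5805,2.6424)
θ=288°: B = A + 1.00·(cos288°, sin288°) = (0.3090, -0.9511)
θ=288°: |BD| = 6.7582
θ=288°: circle(B,8.00) ∩ circle(D,6.00): a=5.4507, h=5.8558
θ=288°:   candidates: C₊=(4.8814,5.6135) cross=39.575; C₋=(6.5295,-5.9815) cross=-39.575
θ=288°:   branch + wants cross > 0 → take C=(4.8814,5.6135) (cross=39.575)
θ=288°: ex = (C−B)/|BC| = (0.5715,0.8206); ey = (-0.8206,0.5715)
θ=288°: P = B + 2.20·ex + 1.64·ey = (0.2207,1.7915)
θ=308°: B = A + 1.00·(cos308°, sin308°) = (0.6157, -0.7880)
θ=308°: |BD| = 6.4328
θ=308°: circle(B,8.00) ∩ circle(D,6.00): a=5.3927, h=5.9092
θ=308°:   candidates: C₊=(5.2439,5.7373) cross=38.012; C₋=(6.6917,-5.9921) cross=-38.012
θ=308°:   branch + wants cross > 0 → take C=(5.2439,5.7373) (cross=38.012)
θ=308°: ex = (C−B)/|BC| = (0.5785,0.8157); ey = (-0.8157,0.5785)
θ=308°: P = B + 2.20·ex + 1.64·ey = (0.5508,1.9552)

θ=75°: 0.95 3.62
θ=184°: -0.58 2.64
θ=288°: 0.22 1.79
θ=308°: 0.55 1.96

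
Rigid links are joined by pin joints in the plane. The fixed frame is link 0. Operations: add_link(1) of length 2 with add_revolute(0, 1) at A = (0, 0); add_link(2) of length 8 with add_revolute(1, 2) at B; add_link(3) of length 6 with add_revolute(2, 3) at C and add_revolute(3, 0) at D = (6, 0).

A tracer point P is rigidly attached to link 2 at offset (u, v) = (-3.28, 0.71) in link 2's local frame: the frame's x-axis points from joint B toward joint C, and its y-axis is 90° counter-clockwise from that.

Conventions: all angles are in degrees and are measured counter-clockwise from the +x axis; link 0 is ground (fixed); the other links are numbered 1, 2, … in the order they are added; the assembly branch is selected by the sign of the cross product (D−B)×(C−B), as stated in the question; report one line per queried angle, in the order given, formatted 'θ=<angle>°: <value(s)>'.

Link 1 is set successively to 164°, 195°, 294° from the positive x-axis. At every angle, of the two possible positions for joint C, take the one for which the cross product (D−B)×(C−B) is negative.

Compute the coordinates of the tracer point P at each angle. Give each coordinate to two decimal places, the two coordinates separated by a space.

A=(0,0), D=(6.00,0)
θ=164°: B = A + 2.00·(cos164°, sin164°) = (-1.9225, 0.5513)
θ=164°: |BD| = 7.9417
θ=164°: circle(B,8.00) ∩ circle(D,6.00): a=5.7337, h=5.5790
θ=164°:   candidates: C₊=(4.1846,5.7188) cross=44.306; C₋=(3.4101,-5.4122) cross=-44.306
θ=164°:   branch - wants cross < 0 → take C=(3.4101,-5.4122) (cross=-44.306)
θ=164°: ex = (C−B)/|BC| = (0.6666,-0.7454); ey = (0.7454,0.6666)
θ=164°: P = B + -3.28·ex + 0.71·ey = (-3.5796,3.4696)
θ=195°: B = A + 2.00·(cos195°, sin195°) = (-1.9319, -0.5176)
θ=195°: |BD| = 7.9487
θ=195°: circle(B,8.00) ∩ circle(D,6.00): a=5.7357, h=5.5769
θ=195°:   candidates: C₊=(3.4284,5.4210) cross=44.330; C₋=(4.1548,-5.7092) cross=-44.330
θ=195°:   branch - wants cross < 0 → take C=(4.1548,-5.7092) (cross=-44.330)
θ=195°: ex = (C−B)/|BC| = (0.7608,-0.6489); ey = (0.6489,0.7608)
θ=195°: P = B + -3.28·ex + 0.71·ey = (-3.9666,2.1511)
θ=294°: B = A + 2.00·(cos294°, sin294°) = (0.8135, -1.8271)
θ=294°: |BD| = 5.4989
θ=294°: circle(B,8.00) ∩ circle(D,6.00): a=5.2954, h=5.9965
θ=294°:   candidates: C₊=(3.8156,5.5882) cross=32.975; C₋=(7.8005,-5.7235) cross=-32.975
θ=294°:   branch - wants cross < 0 → take C=(7.8005,-5.7235) (cross=-32.975)
θ=294°: ex = (C−B)/|BC| = (0.8734,-0.4870); ey = (0.4870,0.8734)
θ=294°: P = B + -3.28·ex + 0.71·ey = (-1.7054,0.3905)

θ=164°: -3.58 3.47
θ=195°: -3.97 2.15
θ=294°: -1.71 0.39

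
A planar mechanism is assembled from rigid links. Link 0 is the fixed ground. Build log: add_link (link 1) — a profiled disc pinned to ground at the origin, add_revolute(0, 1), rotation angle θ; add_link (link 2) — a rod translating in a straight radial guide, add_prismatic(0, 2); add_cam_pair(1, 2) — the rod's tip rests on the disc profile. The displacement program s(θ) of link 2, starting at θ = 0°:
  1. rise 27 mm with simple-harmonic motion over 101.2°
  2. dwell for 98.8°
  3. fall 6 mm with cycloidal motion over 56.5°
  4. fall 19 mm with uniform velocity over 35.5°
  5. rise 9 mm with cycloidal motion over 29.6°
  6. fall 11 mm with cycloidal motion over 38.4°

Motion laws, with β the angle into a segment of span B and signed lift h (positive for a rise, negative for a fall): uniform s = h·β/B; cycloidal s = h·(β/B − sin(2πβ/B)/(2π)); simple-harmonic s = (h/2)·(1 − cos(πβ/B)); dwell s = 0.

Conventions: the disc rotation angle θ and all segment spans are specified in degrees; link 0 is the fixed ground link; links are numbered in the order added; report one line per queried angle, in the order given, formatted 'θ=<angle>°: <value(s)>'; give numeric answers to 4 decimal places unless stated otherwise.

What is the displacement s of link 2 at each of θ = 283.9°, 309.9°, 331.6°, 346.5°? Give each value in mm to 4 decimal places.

seg 1 [0°–101.2°] simple-harmonic, h=27: full span → s += 27 → s = 27.0000
seg 2 [101.2°–200°] dwell: s stays 27.0000
seg 3 [200°–256.5°] cycloidal, h=-6: full span → s += -6 → s = 21.0000
seg 4 [256.5°–292°] uniform, h=-19: θ=283.9° here. β=27.4, B=35.5. -19·27.4/35.5 = -14.6648 → s = 6.3352
seg 4 [256.5°–292°] uniform, h=-19: full span → s += -19 → s = 2.0000
seg 5 [292°–321.6°] cycloidal, h=9: θ=309.9° here. β=17.9, B=29.6. 9·(0.6047 − sin(2π·0.6047)/(2π)) = 6.3186 → s = 8.3186
seg 5 [292°–321.6°] cycloidal, h=9: full span → s += 9 → s = 11.0000
seg 6 [321.6°–360°] cycloidal, h=-11: θ=331.6° here. β=10, B=38.4. -11·(0.2604 − sin(2π·0.2604)/(2π)) = -1.1176 → s = 9.8824
seg 6 [321.6°–360°] cycloidal, h=-11: θ=346.5° here. β=24.9, B=38.4. -11·(0.6484 − sin(2π·0.6484)/(2π)) = -8.5390 → s = 2.4610

θ=283.9°: 6.3352
θ=309.9°: 8.3186
θ=331.6°: 9.8824
θ=346.5°: 2.4610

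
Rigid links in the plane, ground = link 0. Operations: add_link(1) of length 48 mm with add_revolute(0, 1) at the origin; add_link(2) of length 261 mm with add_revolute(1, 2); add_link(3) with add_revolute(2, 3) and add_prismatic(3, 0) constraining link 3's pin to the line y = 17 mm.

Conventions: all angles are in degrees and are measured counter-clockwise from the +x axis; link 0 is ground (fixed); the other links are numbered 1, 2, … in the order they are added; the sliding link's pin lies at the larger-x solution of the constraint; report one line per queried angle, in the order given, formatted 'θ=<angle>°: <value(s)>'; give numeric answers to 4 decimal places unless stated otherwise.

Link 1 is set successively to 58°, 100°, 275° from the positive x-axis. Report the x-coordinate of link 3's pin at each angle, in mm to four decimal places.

geometry: r = 48 mm, L = 261 mm, e = 17 mm
θ=58°: crank pin P = (r cos θ, r sin θ) = (25.436125, 40.706309)
θ=58°: h = r sin θ − e = 40.706309 − 17 = 23.706309
θ=58°: x = r cos θ + √(L² − h²) = 25.436125 + 259.921163 = 285.357288
θ=100°: crank pin P = (r cos θ, r sin θ) = (-8.335113, 47.270772)
θ=100°: h = r sin θ − e = 47.270772 − 17 = 30.270772
θ=100°: x = r cos θ + √(L² − h²) = -8.335113 + 259.238655 = 250.903543
θ=275°: crank pin P = (r cos θ, r sin θ) = (4.183476, -47.817346)
θ=275°: h = r sin θ − e = -47.817346 − 17 = -64.817346
θ=275°: x = r cos θ + √(L² − h²) = 4.183476 + 252.823479 = 257.006955

θ=58°: 285.3573
θ=100°: 250.9035
θ=275°: 257.0070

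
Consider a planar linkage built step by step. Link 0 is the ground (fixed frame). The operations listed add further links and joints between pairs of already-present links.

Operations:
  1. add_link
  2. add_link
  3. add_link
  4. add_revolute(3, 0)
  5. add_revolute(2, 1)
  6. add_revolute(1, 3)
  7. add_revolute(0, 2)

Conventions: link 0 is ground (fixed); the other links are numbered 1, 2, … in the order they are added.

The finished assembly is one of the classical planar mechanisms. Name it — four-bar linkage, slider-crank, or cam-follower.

links: 4 (incl. ground); joints: 4 revolute, 0 prismatic, 0 higher (cam) pair, forming one closed loop
4 links in a single 4R loop → four-bar linkage

four-bar linkage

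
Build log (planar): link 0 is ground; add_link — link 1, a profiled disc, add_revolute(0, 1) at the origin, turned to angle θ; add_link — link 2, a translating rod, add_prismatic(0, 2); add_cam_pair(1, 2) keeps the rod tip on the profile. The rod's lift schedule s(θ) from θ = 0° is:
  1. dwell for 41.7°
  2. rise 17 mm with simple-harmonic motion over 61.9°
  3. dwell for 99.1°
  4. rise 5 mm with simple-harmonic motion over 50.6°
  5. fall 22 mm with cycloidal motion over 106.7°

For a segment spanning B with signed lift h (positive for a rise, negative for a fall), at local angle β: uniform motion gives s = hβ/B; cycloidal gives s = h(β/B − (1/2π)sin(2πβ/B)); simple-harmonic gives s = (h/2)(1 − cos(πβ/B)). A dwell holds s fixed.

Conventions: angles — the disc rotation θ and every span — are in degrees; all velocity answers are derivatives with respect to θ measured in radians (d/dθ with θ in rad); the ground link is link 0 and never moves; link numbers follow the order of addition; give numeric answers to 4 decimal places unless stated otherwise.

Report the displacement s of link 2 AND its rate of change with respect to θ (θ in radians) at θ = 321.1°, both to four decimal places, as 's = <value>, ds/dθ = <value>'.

seg 1 [0°–41.7°] dwell: s stays 0.0000
seg 2 [41.7°–103.6°] simple-harmonic, h=17: full span → s += 17 → s = 17.0000
seg 3 [103.6°–202.7°] dwell: s stays 17.0000
seg 4 [202.7°–253.3°] simple-harmonic, h=5: full span → s += 5 → s = 22.0000
seg 5 [253.3°–360°] cycloidal, h=-22: θ=321.1° here. β=67.8, B=106.7. -22·(0.6354 − sin(2π·0.6354)/(2π)) = -16.6120 → s = 5.3880
velocity in seg [253.3°–360°] (cycloidal), θ in radians: β = 67.8° = 1.1833 rad, B = 106.7° = 1.8623 rad; ds/dθ = (h/B)(1 − cos(2πβ/B)) = ((-22)/1.8623)(1 − cos(2π·0.6354)) = -19.602241 mm/rad

s = 5.3880, ds/dθ = -19.6022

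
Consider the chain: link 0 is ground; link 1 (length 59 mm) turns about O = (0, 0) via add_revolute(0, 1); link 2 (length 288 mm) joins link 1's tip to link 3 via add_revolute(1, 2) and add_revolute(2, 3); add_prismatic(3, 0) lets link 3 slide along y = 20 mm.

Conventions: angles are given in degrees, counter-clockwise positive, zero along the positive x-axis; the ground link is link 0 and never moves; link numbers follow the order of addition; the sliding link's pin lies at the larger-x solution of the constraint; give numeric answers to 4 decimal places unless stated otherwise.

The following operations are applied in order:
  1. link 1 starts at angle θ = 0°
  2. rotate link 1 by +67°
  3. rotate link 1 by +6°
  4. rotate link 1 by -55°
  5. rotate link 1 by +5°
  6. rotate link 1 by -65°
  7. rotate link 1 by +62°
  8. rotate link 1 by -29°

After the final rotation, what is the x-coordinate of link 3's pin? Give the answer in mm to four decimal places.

geometry: r = 59 mm, L = 288 mm, e = 20 mm; θ starts at 0°
rotate link 1 by +67°: θ ← 0° +67° = 67°
rotate link 1 by +6°: θ ← 67° +6° = 73°
rotate link 1 by -55°: θ ← 73° -55° = 18°
rotate link 1 by +5°: θ ← 18° +5° = 23°
rotate link 1 by -65°: θ ← 23° -65° = -42°
rotate link 1 by +62°: θ ← -42° +62° = 20°
rotate link 1 by -29°: θ ← 20° -29° = -9°
crank pin P = (r cos θ, r sin θ) = (58.273612, -9.229633)
h = r sin θ − e = -9.229633 − 20 = -29.229633
x = r cos θ + √(L² − h²) = 58.273612 + 286.512877 = 344.786489

344.7865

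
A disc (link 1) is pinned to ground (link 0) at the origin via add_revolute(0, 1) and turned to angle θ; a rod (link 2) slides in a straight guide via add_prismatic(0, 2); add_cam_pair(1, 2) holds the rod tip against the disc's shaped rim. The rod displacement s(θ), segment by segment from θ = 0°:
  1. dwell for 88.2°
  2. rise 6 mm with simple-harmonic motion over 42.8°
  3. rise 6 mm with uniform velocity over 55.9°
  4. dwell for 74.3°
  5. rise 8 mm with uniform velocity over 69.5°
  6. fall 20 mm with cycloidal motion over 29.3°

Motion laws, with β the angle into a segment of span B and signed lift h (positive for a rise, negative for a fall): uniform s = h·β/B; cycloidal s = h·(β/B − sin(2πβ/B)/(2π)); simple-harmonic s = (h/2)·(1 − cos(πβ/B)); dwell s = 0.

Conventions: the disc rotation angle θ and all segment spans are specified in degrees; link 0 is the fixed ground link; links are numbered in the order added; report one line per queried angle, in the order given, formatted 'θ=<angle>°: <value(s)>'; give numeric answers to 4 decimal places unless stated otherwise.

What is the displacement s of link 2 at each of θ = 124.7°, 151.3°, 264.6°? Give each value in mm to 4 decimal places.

segment 1 (0° to 88.2°, dwell): s unchanged at 0.0000
θ = 124.7° falls in segment 2 (88.2° to 131°, simple-harmonic, h = 6): β = 124.7 − 88.2 = 36.5°, B = 42.8°; Δs = 6/2·(1 − cos(π·0.8528)) = 5.6849; s = 0.0000 + 5.6849 = 5.6849
segment 2 (88.2° to 131°, simple-harmonic, h = 6) is passed completely: s = 0.0000 + (6) = 6.0000
θ = 151.3° falls in segment 3 (131° to 186.9°, uniform, h = 6): β = 151.3 − 131 = 20.3°, B = 55.9°; Δs = 6·20.3/55.9 = 2.1789; s = 6.0000 + 2.1789 = 8.1789
segment 3 (131° to 186.9°, uniform, h = 6) is passed completely: s = 6.0000 + (6) = 12.0000
segment 4 (186.9° to 261.2°, dwell): s unchanged at 12.0000
θ = 264.6° falls in segment 5 (261.2° to 330.7°, uniform, h = 8): β = 264.6 − 261.2 = 3.4°, B = 69.5°; Δs = 8·3.4/69.5 = 0.3914; s = 12.0000 + 0.3914 = 12.3914

θ=124.7°: 5.6849
θ=151.3°: 8.1789
θ=264.6°: 12.3914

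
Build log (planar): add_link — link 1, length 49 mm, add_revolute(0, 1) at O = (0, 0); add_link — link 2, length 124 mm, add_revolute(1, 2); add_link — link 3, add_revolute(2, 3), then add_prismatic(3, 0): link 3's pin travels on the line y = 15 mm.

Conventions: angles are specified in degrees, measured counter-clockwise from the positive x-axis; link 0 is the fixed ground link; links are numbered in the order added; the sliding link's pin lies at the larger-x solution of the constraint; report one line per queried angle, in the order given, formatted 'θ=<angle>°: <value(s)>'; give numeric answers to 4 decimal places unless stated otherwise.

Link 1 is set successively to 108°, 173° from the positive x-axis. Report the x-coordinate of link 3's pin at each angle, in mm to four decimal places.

geometry: r = 49 mm, L = 124 mm, e = 15 mm
θ=108°: crank pin P = (r cos θ, r sin θ) = (-15.141833, 46.601769)
θ=108°: h = r sin θ − e = 46.601769 − 15 = 31.601769
θ=108°: x = r cos θ + √(L² − h²) = -15.141833 + 119.905497 = 104.763664
θ=173°: crank pin P = (r cos θ, r sin θ) = (-48.634761, 5.971598)
θ=173°: h = r sin θ − e = 5.971598 − 15 = -9.028402
θ=173°: x = r cos θ + √(L² − h²) = -48.634761 + 123.670886 = 75.036124

θ=108°: 104.7637
θ=173°: 75.0361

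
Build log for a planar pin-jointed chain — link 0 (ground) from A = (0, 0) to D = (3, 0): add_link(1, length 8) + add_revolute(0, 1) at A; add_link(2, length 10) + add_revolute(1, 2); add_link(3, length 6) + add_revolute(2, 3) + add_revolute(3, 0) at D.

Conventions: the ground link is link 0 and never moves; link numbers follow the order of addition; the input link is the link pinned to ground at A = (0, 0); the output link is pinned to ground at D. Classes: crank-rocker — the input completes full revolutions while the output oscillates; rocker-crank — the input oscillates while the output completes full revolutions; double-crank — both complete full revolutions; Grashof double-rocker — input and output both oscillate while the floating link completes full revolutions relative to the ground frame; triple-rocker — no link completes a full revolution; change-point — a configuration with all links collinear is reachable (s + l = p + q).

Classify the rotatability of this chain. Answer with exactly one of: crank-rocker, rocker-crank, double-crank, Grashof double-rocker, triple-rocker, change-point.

lengths: ground=3, input=8, coupler=10, output=6
sorted: s=3 (shortest), l=10 (longest), p+q=14
s + l = 13 vs p + q = 14
s + l < p + q (Grashof) with shortest = ground link → double-crank

double-crank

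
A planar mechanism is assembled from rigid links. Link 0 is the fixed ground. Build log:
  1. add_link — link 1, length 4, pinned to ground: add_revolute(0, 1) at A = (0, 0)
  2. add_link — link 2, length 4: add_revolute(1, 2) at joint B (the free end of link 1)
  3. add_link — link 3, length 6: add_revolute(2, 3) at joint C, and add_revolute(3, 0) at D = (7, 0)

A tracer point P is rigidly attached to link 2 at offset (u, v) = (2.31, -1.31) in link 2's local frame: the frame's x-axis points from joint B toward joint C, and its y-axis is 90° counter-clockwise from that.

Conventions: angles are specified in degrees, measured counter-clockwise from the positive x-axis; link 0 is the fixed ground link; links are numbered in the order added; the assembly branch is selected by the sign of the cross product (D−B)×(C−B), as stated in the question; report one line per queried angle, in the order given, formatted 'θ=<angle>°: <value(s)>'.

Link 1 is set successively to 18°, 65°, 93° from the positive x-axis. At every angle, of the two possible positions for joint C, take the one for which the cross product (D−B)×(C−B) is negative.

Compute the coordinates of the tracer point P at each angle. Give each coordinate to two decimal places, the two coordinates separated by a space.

A=(0,0), D=(7.00,0)
θ=18°: B = A + 4.00·(cos18°, sin18°) = (3.8042, 1.2361)
θ=18°: |BD| = 3.4265
θ=18°: circle(B,4.00) ∩ circle(D,6.00): a=-1.2052, h=3.8141
θ=18°:   candidates: C₊=(4.0561,5.2281) cross=13.069; C₋=(1.3043,-1.8865) cross=-13.069
θ=18°:   branch - wants cross < 0 → take C=(1.3043,-1.8865) (cross=-13.069)
θ=18°: ex = (C−B)/|BC| = (-0.6250,-0.7806); ey = (0.7806,-0.6250)
θ=18°: P = B + 2.31·ex + -1.31·ey = (1.3379,0.2515)
θ=65°: B = A + 4.00·(cos65°, sin65°) = (1.6905, 3.6252)
θ=65°: |BD| = 6.4291
θ=65°: circle(B,4.00) ∩ circle(D,6.00): a=1.6591, h=3.6397
θ=65°:   candidates: C₊=(5.1130,5.6955) cross=23.400; C₋=(1.0083,-0.3162) cross=-23.400
θ=65°:   branch - wants cross < 0 → take C=(1.0083,-0.3162) (cross=-23.400)
θ=65°: ex = (C−B)/|BC| = (-0.1705,-0.9854); ey = (0.9854,-0.1705)
θ=65°: P = B + 2.31·ex + -1.31·ey = (0.0057,1.5725)
θ=93°: B = A + 4.00·(cos93°, sin93°) = (-0.2093, 3.9945)
θ=93°: |BD| = 8.2420
θ=93°: circle(B,4.00) ∩ circle(D,6.00): a=2.9077, h=2.7469
θ=93°:   candidates: C₊=(3.6653,4.9880) cross=22.640; C₋=(1.0028,0.1826) cross=-22.640
θ=93°:   branch - wants cross < 0 → take C=(1.0028,0.1826) (cross=-22.640)
θ=93°: ex = (C−B)/|BC| = (0.3030,-0.9530); ey = (0.9530,0.3030)
θ=93°: P = B + 2.31·ex + -1.31·ey = (-0.7577,1.3962)

θ=18°: 1.34 0.25
θ=65°: 0.01 1.57
θ=93°: -0.76 1.40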